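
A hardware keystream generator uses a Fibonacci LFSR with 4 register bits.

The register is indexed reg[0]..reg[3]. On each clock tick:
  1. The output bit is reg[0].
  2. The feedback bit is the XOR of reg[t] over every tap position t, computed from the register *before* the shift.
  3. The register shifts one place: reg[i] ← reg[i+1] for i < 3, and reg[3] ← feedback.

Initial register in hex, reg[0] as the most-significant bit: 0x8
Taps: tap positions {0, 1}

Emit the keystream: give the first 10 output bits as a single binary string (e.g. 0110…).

1000100110

tick  register→output (feedback)
  0  1000→1 (1)
  1  0001→0 (0)
  2  0010→0 (0)
  3  0100→0 (1)
  4  1001→1 (1)
  5  0011→0 (0)
  6  0110→0 (1)
  7  1101→1 (0)
  8  1010→1 (1)
  9  0101→0 (1)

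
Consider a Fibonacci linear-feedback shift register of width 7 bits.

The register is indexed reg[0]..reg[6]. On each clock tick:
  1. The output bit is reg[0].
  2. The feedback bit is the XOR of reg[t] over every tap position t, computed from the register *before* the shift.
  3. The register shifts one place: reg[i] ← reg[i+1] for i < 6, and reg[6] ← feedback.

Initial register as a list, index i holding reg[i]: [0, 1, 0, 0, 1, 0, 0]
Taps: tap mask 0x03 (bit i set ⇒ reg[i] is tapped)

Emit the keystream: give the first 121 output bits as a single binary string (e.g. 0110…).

tick  register→output (feedback)
  0  0100100→0 (1)
  1  1001001→1 (1)
  2  0010011→0 (0)
  3  0100110→0 (1)
  4  1001101→1 (1)
  5  0011011→0 (0)
  6  0110110→0 (1)
  7  1101101→1 (0)
  8  1011010→1 (1)
  9  0110101→0 (1)
 10  1101011→1 (0)
 11  1010110→1 (1)
 12  0101101→0 (1)
 13  1011011→1 (1)
 14  0110111→0 (1)
 15  1101111→1 (0)
 16  1011110→1 (1)
 17  0111101→0 (1)
 18  1111011→1 (0)
 19  1110110→1 (0)
 20  1101100→1 (0)
 21  1011000→1 (1)
 22  0110001→0 (1)
 23  1100011→1 (0)
 24  1000110→1 (1)
 25  0001101→0 (0)
 26  0011010→0 (0)
 27  0110100→0 (1)
 28  1101001→1 (0)
 29  1010010→1 (1)
 30  0100101→0 (1)
 31  1001011→1 (1)
 32  0010111→0 (0)
 33  0101110→0 (1)
 34  1011101→1 (1)
 35  0111011→0 (1)
 36  1110111→1 (0)
 37  1101110→1 (0)
 38  1011100→1 (1)
 39  0111001→0 (1)
 40  1110011→1 (0)
 41  1100110→1 (0)
 42  1001100→1 (1)
 43  0011001→0 (0)
 44  0110010→0 (1)
 45  1100101→1 (0)
 46  1001010→1 (1)
 47  0010101→0 (0)
 48  0101010→0 (1)
 49  1010101→1 (1)
 50  0101011→0 (1)
 51  1010111→1 (1)
 52  0101111→0 (1)
 53  1011111→1 (1)
 54  0111111→0 (1)
 55  1111111→1 (0)
 56  1111110→1 (0)
 57  1111100→1 (0)
 58  1111000→1 (0)
 59  1110000→1 (0)
 60  1100000→1 (0)
 61  1000000→1 (1)
 62  0000001→0 (0)
 63  0000010→0 (0)
 64  0000100→0 (0)
 65  0001000→0 (0)
 66  0010000→0 (0)
 67  0100000→0 (1)
 68  1000001→1 (1)
 69  0000011→0 (0)
 70  0000110→0 (0)
 71  0001100→0 (0)
 72  0011000→0 (0)
 73  0110000→0 (1)
 74  1100001→1 (0)
 75  1000010→1 (1)
 76  0000101→0 (0)
 77  0001010→0 (0)
 78  0010100→0 (0)
 79  0101000→0 (1)
 80  1010001→1 (1)
 81  0100011→0 (1)
 82  1000111→1 (1)
 83  0001111→0 (0)
 84  0011110→0 (0)
 85  0111100→0 (1)
 86  1111001→1 (0)
 87  1110010→1 (0)
 88  1100100→1 (0)
 89  1001000→1 (1)
 90  0010001→0 (0)
 91  0100010→0 (1)
 92  1000101→1 (1)
 93  0001011→0 (0)
 94  0010110→0 (0)
 95  0101100→0 (1)
 96  1011001→1 (1)
 97  0110011→0 (1)
 98  1100111→1 (0)
 99  1001110→1 (1)
100  0011101→0 (0)
101  0111010→0 (1)
102  1110101→1 (0)
103  1101010→1 (0)
104  1010100→1 (1)
105  0101001→0 (1)
106  1010011→1 (1)
107  0100111→0 (1)
108  1001111→1 (1)
109  0011111→0 (0)
110  0111110→0 (1)
111  1111101→1 (0)
112  1111010→1 (0)
113  1110100→1 (0)
114  1101000→1 (0)
115  1010000→1 (1)
116  0100001→0 (1)
117  1000011→1 (1)
118  0000111→0 (0)
119  0001110→0 (0)
120  0011100→0 (0)

0100100110110101101111011000110100101110111001100101010111111100000010000011000010100011110010001011001110101001111101000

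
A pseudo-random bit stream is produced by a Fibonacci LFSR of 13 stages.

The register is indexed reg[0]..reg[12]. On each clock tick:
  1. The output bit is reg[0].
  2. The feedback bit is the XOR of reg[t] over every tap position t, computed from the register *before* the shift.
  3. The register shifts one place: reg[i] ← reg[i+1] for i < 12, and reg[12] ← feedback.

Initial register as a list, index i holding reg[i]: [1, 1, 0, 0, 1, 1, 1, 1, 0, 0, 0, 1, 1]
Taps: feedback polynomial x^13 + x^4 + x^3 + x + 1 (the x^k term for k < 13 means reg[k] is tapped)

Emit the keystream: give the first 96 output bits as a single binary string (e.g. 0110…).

k : reg_k → out_k, fb_k
0: 1100111100011 → 1, fb=1
1: 1001111000111 → 1, fb=1
2: 0011110001111 → 0, fb=0
3: 0111100011110 → 0, fb=1
4: 1111000111101 → 1, fb=1
5: 1110001111011 → 1, fb=0
6: 1100011110110 → 1, fb=0
7: 1000111101100 → 1, fb=0
8: 0001111011000 → 0, fb=0
9: 0011110110000 → 0, fb=0
10: 0111101100000 → 0, fb=1
11: 1111011000001 → 1, fb=1
12: 1110110000011 → 1, fb=1
13: 1101100000111 → 1, fb=0
14: 1011000001110 → 1, fb=0
15: 0110000011100 → 0, fb=1
16: 1100000111001 → 1, fb=0
17: 1000001110010 → 1, fb=1
18: 0000011100101 → 0, fb=0
19: 0000111001010 → 0, fb=1
20: 0001110010101 → 0, fb=0
21: 0011100101010 → 0, fb=0
22: 0111001010100 → 0, fb=0
23: 1110010101000 → 1, fb=0
24: 1100101010000 → 1, fb=1
25: 1001010100001 → 1, fb=0
26: 0010101000010 → 0, fb=1
27: 0101010000101 → 0, fb=0
28: 1010100001010 → 1, fb=0
29: 0101000010100 → 0, fb=0
30: 1010000101000 → 1, fb=1
31: 0100001010001 → 0, fb=1
32: 1000010100011 → 1, fb=1
33: 0000101000111 → 0, fb=1
34: 0001010001111 → 0, fb=1
35: 0010100011111 → 0, fb=1
36: 0101000111111 → 0, fb=0
37: 1010001111110 → 1, fb=1
38: 0100011111101 → 0, fb=1
39: 1000111111011 → 1, fb=0
40: 0001111110110 → 0, fb=0
41: 0011111101100 → 0, fb=0
42: 0111111011000 → 0, fb=1
43: 1111110110001 → 1, fb=0
44: 1111101100010 → 1, fb=0
45: 1111011000100 → 1, fb=1
46: 1110110001001 → 1, fb=1
47: 1101100010011 → 1, fb=0
48: 1011000100110 → 1, fb=0
49: 0110001001100 → 0, fb=1
50: 1100010011001 → 1, fb=0
51: 1000100110010 → 1, fb=0
52: 0001001100100 → 0, fb=1
53: 0010011001001 → 0, fb=0
54: 0100110010010 → 0, fb=0
55: 1001100100100 → 1, fb=1
56: 0011001001001 → 0, fb=1
57: 0110010010011 → 0, fb=1
58: 1100100100111 → 1, fb=1
59: 1001001001111 → 1, fb=0
60: 0010010011110 → 0, fb=0
61: 0100100111100 → 0, fb=0
62: 1001001111000 → 1, fb=0
63: 0010011110000 → 0, fb=0
64: 0100111100000 → 0, fb=0
65: 1001111000000 → 1, fb=1
66: 0011110000001 → 0, fb=0
67: 0111100000010 → 0, fb=1
68: 1111000000101 → 1, fb=1
69: 1110000001011 → 1, fb=0
70: 1100000010110 → 1, fb=0
71: 1000000101100 → 1, fb=1
72: 0000001011001 → 0, fb=0
73: 0000010110010 → 0, fb=0
74: 0000101100100 → 0, fb=1
75: 0001011001001 → 0, fb=1
76: 0010110010011 → 0, fb=1
77: 0101100100111 → 0, fb=1
78: 1011001001111 → 1, fb=0
79: 0110010011110 → 0, fb=1
80: 1100100111101 → 1, fb=1
81: 1001001111011 → 1, fb=0
82: 0010011110110 → 0, fb=0
83: 0100111101100 → 0, fb=0
84: 1001111011000 → 1, fb=1
85: 0011110110001 → 0, fb=0
86: 0111101100010 → 0, fb=1
87: 1111011000101 → 1, fb=1
88: 1110110001011 → 1, fb=1
89: 1101100010111 → 1, fb=0
90: 1011000101110 → 1, fb=0
91: 0110001011100 → 0, fb=1
92: 1100010111001 → 1, fb=0
93: 1000101110010 → 1, fb=0
94: 0001011100100 → 0, fb=1
95: 0010111001001 → 0, fb=1

110011110001111011000001110010101000010100011111101100010011001001001111000000101100100111101100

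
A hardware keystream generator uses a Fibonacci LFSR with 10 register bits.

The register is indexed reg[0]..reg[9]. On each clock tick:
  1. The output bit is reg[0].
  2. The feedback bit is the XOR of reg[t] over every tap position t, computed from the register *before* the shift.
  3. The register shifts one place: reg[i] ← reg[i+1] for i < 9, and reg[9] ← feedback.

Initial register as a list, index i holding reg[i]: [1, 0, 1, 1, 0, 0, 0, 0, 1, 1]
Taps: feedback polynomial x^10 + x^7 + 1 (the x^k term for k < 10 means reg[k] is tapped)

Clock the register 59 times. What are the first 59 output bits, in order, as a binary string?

10110000111100100111001011000100001101111111001110001101010

k : reg_k → out_k, fb_k
0: 1011000011 → 1, fb=1
1: 0110000111 → 0, fb=1
2: 1100001111 → 1, fb=0
3: 1000011110 → 1, fb=0
4: 0000111100 → 0, fb=1
5: 0001111001 → 0, fb=0
6: 0011110010 → 0, fb=0
7: 0111100100 → 0, fb=1
8: 1111001001 → 1, fb=1
9: 1110010011 → 1, fb=1
10: 1100100111 → 1, fb=0
11: 1001001110 → 1, fb=0
12: 0010011100 → 0, fb=1
13: 0100111001 → 0, fb=0
14: 1001110010 → 1, fb=1
15: 0011100101 → 0, fb=1
16: 0111001011 → 0, fb=0
17: 1110010110 → 1, fb=0
18: 1100101100 → 1, fb=0
19: 1001011000 → 1, fb=1
20: 0010110001 → 0, fb=0
21: 0101100010 → 0, fb=0
22: 1011000100 → 1, fb=0
23: 0110001000 → 0, fb=0
24: 1100010000 → 1, fb=1
25: 1000100001 → 1, fb=1
26: 0001000011 → 0, fb=0
27: 0010000110 → 0, fb=1
28: 0100001101 → 0, fb=1
29: 1000011011 → 1, fb=1
30: 0000110111 → 0, fb=1
31: 0001101111 → 0, fb=1
32: 0011011111 → 0, fb=1
33: 0110111111 → 0, fb=1
34: 1101111111 → 1, fb=0
35: 1011111110 → 1, fb=0
36: 0111111100 → 0, fb=1
37: 1111111001 → 1, fb=1
38: 1111110011 → 1, fb=1
39: 1111100111 → 1, fb=0
40: 1111001110 → 1, fb=0
41: 1110011100 → 1, fb=0
42: 1100111000 → 1, fb=1
43: 1001110001 → 1, fb=1
44: 0011100011 → 0, fb=0
45: 0111000110 → 0, fb=1
46: 1110001101 → 1, fb=0
47: 1100011010 → 1, fb=1
48: 1000110101 → 1, fb=0
49: 0001101010 → 0, fb=0
50: 0011010100 → 0, fb=1
51: 0110101001 → 0, fb=0
52: 1101010010 → 1, fb=1
53: 1010100101 → 1, fb=0
54: 0101001010 → 0, fb=0
55: 1010010100 → 1, fb=0
56: 0100101000 → 0, fb=0
57: 1001010000 → 1, fb=1
58: 0010100001 → 0, fb=0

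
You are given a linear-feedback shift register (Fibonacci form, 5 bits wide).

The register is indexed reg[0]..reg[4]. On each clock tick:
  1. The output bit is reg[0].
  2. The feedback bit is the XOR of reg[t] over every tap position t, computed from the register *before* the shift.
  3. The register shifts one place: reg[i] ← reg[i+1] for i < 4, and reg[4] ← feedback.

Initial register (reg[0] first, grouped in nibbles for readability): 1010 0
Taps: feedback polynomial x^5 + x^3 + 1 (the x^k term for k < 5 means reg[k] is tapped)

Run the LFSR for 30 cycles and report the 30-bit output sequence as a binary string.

101001000010101110110001111100

k : reg_k → out_k, fb_k
0: 10100 → 1, fb=1
1: 01001 → 0, fb=0
2: 10010 → 1, fb=0
3: 00100 → 0, fb=0
4: 01000 → 0, fb=0
5: 10000 → 1, fb=1
6: 00001 → 0, fb=0
7: 00010 → 0, fb=1
8: 00101 → 0, fb=0
9: 01010 → 0, fb=1
10: 10101 → 1, fb=1
11: 01011 → 0, fb=1
12: 10111 → 1, fb=0
13: 01110 → 0, fb=1
14: 11101 → 1, fb=1
15: 11011 → 1, fb=0
16: 10110 → 1, fb=0
17: 01100 → 0, fb=0
18: 11000 → 1, fb=1
19: 10001 → 1, fb=1
20: 00011 → 0, fb=1
21: 00111 → 0, fb=1
22: 01111 → 0, fb=1
23: 11111 → 1, fb=0
24: 11110 → 1, fb=0
25: 11100 → 1, fb=1
26: 11001 → 1, fb=1
27: 10011 → 1, fb=0
28: 00110 → 0, fb=1
29: 01101 → 0, fb=0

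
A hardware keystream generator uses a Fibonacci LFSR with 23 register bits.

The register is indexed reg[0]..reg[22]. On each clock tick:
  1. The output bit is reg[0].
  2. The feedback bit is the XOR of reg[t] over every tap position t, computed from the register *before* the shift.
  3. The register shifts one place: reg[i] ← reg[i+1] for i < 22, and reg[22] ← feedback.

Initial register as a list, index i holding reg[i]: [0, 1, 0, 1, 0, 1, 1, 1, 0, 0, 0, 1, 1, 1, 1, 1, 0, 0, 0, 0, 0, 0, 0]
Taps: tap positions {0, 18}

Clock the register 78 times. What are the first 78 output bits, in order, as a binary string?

010101110001111100000000101010110110010100101000000101100111100110011100110010

k : reg_k → out_k, fb_k
0: 01010111000111110000000 → 0, fb=0
1: 10101110001111100000000 → 1, fb=1
2: 01011100011111000000001 → 0, fb=0
3: 10111000111110000000010 → 1, fb=1
4: 01110001111100000000101 → 0, fb=0
5: 11100011111000000001010 → 1, fb=1
6: 11000111110000000010101 → 1, fb=0
7: 10001111100000000101010 → 1, fb=1
8: 00011111000000001010101 → 0, fb=1
9: 00111110000000010101011 → 0, fb=0
10: 01111100000000101010110 → 0, fb=1
11: 11111000000001010101101 → 1, fb=1
12: 11110000000010101011011 → 1, fb=0
13: 11100000000101010110110 → 1, fb=0
14: 11000000001010101101100 → 1, fb=1
15: 10000000010101011011001 → 1, fb=0
16: 00000000101010110110010 → 0, fb=1
17: 00000001010101101100101 → 0, fb=0
18: 00000010101011011001010 → 0, fb=0
19: 00000101010110110010100 → 0, fb=1
20: 00001010101101100101001 → 0, fb=0
21: 00010101011011001010010 → 0, fb=1
22: 00101010110110010100101 → 0, fb=0
23: 01010101101100101001010 → 0, fb=0
24: 10101011011001010010100 → 1, fb=0
25: 01010110110010100101000 → 0, fb=0
26: 10101101100101001010000 → 1, fb=0
27: 01011011001010010100000 → 0, fb=0
28: 10110110010100101000000 → 1, fb=1
29: 01101100101001010000001 → 0, fb=0
30: 11011001010010100000010 → 1, fb=1
31: 10110010100101000000101 → 1, fb=1
32: 01100101001010000001011 → 0, fb=0
33: 11001010010100000010110 → 1, fb=0
34: 10010100101000000101100 → 1, fb=1
35: 00101001010000001011001 → 0, fb=1
36: 01010010100000010110011 → 0, fb=1
37: 10100101000000101100111 → 1, fb=1
38: 01001010000001011001111 → 0, fb=0
39: 10010100000010110011110 → 1, fb=0
40: 00101000000101100111100 → 0, fb=1
41: 01010000001011001111001 → 0, fb=1
42: 10100000010110011110011 → 1, fb=0
43: 01000000101100111100110 → 0, fb=0
44: 10000001011001111001100 → 1, fb=1
45: 00000010110011110011001 → 0, fb=1
46: 00000101100111100110011 → 0, fb=1
47: 00001011001111001100111 → 0, fb=0
48: 00010110011110011001110 → 0, fb=0
49: 00101100111100110011100 → 0, fb=1
50: 01011001111001100111001 → 0, fb=1
51: 10110011110011001110011 → 1, fb=0
52: 01100111100110011100110 → 0, fb=0
53: 11001111001100111001100 → 1, fb=1
54: 10011110011001110011001 → 1, fb=0
55: 00111100110011100110010 → 0, fb=1
56: 01111001100111001100101 → 0, fb=0
57: 11110011001110011001010 → 1, fb=1
58: 11100110011100110010101 → 1, fb=0
59: 11001100111001100101010 → 1, fb=1
60: 10011001110011001010101 → 1, fb=0
61: 00110011100110010101010 → 0, fb=0
62: 01100111001100101010100 → 0, fb=1
63: 11001110011001010101001 → 1, fb=1
64: 10011100110010101010011 → 1, fb=0
65: 00111001100101010100110 → 0, fb=0
66: 01110011001010101001100 → 0, fb=0
67: 11100110010101010011000 → 1, fb=0
68: 11001100101010100110000 → 1, fb=0
69: 10011001010101001100000 → 1, fb=1
70: 00110010101010011000001 → 0, fb=0
71: 01100101010100110000010 → 0, fb=0
72: 11001010101001100000100 → 1, fb=1
73: 10010101010011000001001 → 1, fb=1
74: 00101010100110000010011 → 0, fb=1
75: 01010101001100000100111 → 0, fb=0
76: 10101010011000001001110 → 1, fb=1
77: 01010100110000010011101 → 0, fb=1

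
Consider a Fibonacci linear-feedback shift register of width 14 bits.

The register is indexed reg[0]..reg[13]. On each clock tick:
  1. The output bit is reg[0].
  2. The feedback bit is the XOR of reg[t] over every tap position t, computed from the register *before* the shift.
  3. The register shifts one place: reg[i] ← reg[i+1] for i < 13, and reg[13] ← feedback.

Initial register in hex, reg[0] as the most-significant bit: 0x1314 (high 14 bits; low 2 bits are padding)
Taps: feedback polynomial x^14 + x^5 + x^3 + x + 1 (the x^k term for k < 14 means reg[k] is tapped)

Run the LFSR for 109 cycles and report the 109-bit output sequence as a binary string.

k : reg_k → out_k, fb_k
0: 00010011000101 → 0, fb=1
1: 00100110001011 → 0, fb=1
2: 01001100010111 → 0, fb=0
3: 10011000101110 → 1, fb=0
4: 00110001011100 → 0, fb=1
5: 01100010111001 → 0, fb=1
6: 11000101110011 → 1, fb=1
7: 10001011100111 → 1, fb=1
8: 00010111001111 → 0, fb=0
9: 00101110011110 → 0, fb=1
10: 01011100111101 → 0, fb=1
11: 10111001111011 → 1, fb=0
12: 01110011110110 → 0, fb=0
13: 11100111101100 → 1, fb=1
14: 11001111011001 → 1, fb=1
15: 10011110110011 → 1, fb=1
16: 00111101100111 → 0, fb=0
17: 01111011001110 → 0, fb=0
18: 11110110011100 → 1, fb=0
19: 11101100111000 → 1, fb=1
20: 11011001110001 → 1, fb=1
21: 10110011100011 → 1, fb=0
22: 01100111000110 → 0, fb=0
23: 11001110001100 → 1, fb=1
24: 10011100011001 → 1, fb=1
25: 00111000110011 → 0, fb=1
26: 01110001100111 → 0, fb=0
27: 11100011001110 → 1, fb=0
28: 11000110011100 → 1, fb=1
29: 10001100111001 → 1, fb=0
30: 00011001110010 → 0, fb=1
31: 00110011100101 → 0, fb=1
32: 01100111001011 → 0, fb=0
33: 11001110010110 → 1, fb=1
34: 10011100101101 → 1, fb=1
35: 00111001011011 → 0, fb=1
36: 01110010110111 → 0, fb=0
37: 11100101101110 → 1, fb=1
38: 11001011011101 → 1, fb=0
39: 10010110111010 → 1, fb=1
40: 00101101110101 → 0, fb=1
41: 01011011101011 → 0, fb=0
42: 10110111010110 → 1, fb=1
43: 01101110101101 → 0, fb=0
44: 11011101011010 → 1, fb=0
45: 10111010110100 → 1, fb=0
46: 01110101101000 → 0, fb=1
47: 11101011010001 → 1, fb=0
48: 11010110100010 → 1, fb=0
49: 10101101000100 → 1, fb=0
50: 01011010001000 → 0, fb=0
51: 10110100010000 → 1, fb=1
52: 01101000100001 → 0, fb=1
53: 11010001000011 → 1, fb=1
54: 10100010000111 → 1, fb=1
55: 01000100001111 → 0, fb=0
56: 10001000011110 → 1, fb=1
57: 00010000111101 → 0, fb=1
58: 00100001111011 → 0, fb=0
59: 01000011110110 → 0, fb=1
60: 10000111101101 → 1, fb=0
61: 00001111011010 → 0, fb=1
62: 00011110110101 → 0, fb=0
63: 00111101101010 → 0, fb=0
64: 01111011010100 → 0, fb=0
65: 11110110101000 → 1, fb=0
66: 11101101010000 → 1, fb=1
67: 11011010100001 → 1, fb=1
68: 10110101000011 → 1, fb=1
69: 01101010000111 → 0, fb=1
70: 11010100001111 → 1, fb=0
71: 10101000011110 → 1, fb=1
72: 01010000111101 → 0, fb=0
73: 10100001111010 → 1, fb=1
74: 01000011110101 → 0, fb=1
75: 10000111101011 → 1, fb=0
76: 00001111010110 → 0, fb=1
77: 00011110101101 → 0, fb=0
78: 00111101011010 → 0, fb=0
79: 01111010110100 → 0, fb=0
80: 11110101101000 → 1, fb=0
81: 11101011010000 → 1, fb=0
82: 11010110100000 → 1, fb=0
83: 10101101000000 → 1, fb=0
84: 01011010000000 → 0, fb=0
85: 10110100000000 → 1, fb=1
86: 01101000000001 → 0, fb=1
87: 11010000000011 → 1, fb=1
88: 10100000000111 → 1, fb=1
89: 01000000001111 → 0, fb=1
90: 10000000011111 → 1, fb=1
91: 00000000111111 → 0, fb=0
92: 00000001111110 → 0, fb=0
93: 00000011111100 → 0, fb=0
94: 00000111111000 → 0, fb=1
95: 00001111110001 → 0, fb=1
96: 00011111100011 → 0, fb=0
97: 00111111000110 → 0, fb=0
98: 01111110001100 → 0, fb=1
99: 11111100011001 → 1, fb=0
100: 11111000110010 → 1, fb=1
101: 11110001100101 → 1, fb=1
102: 11100011001011 → 1, fb=0
103: 11000110010110 → 1, fb=1
104: 10001100101101 → 1, fb=0
105: 00011001011010 → 0, fb=1
106: 00110010110101 → 0, fb=1
107: 01100101101011 → 0, fb=0
108: 11001011010110 → 1, fb=0

0001001100010111001111011001110001100111001011011101011010001000011110110101000011110101101000000001111110001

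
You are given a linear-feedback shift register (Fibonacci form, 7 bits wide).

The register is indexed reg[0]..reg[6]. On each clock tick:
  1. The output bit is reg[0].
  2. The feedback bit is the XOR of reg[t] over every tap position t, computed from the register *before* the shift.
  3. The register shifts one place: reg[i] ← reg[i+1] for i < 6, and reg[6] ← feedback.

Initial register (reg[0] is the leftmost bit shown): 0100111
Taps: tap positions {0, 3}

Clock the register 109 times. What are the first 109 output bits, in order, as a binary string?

0100111001111011010000101010111110100101000110111000111111100001110111100101100100100000010001001100010111010

step | reg (before) | out | fb
   0 | 0100111 | 0 | 0
   1 | 1001110 | 1 | 0
   2 | 0011100 | 0 | 1
   3 | 0111001 | 0 | 1
   4 | 1110011 | 1 | 1
   5 | 1100111 | 1 | 1
   6 | 1001111 | 1 | 0
   7 | 0011110 | 0 | 1
   8 | 0111101 | 0 | 1
   9 | 1111011 | 1 | 0
  10 | 1110110 | 1 | 1
  11 | 1101101 | 1 | 0
  12 | 1011010 | 1 | 0
  13 | 0110100 | 0 | 0
  14 | 1101000 | 1 | 0
  15 | 1010000 | 1 | 1
  16 | 0100001 | 0 | 0
  17 | 1000010 | 1 | 1
  18 | 0000101 | 0 | 0
  19 | 0001010 | 0 | 1
  20 | 0010101 | 0 | 0
  21 | 0101010 | 0 | 1
  22 | 1010101 | 1 | 1
  23 | 0101011 | 0 | 1
  24 | 1010111 | 1 | 1
  25 | 0101111 | 0 | 1
  26 | 1011111 | 1 | 0
  27 | 0111110 | 0 | 1
  28 | 1111101 | 1 | 0
  29 | 1111010 | 1 | 0
  30 | 1110100 | 1 | 1
  31 | 1101001 | 1 | 0
  32 | 1010010 | 1 | 1
  33 | 0100101 | 0 | 0
  34 | 1001010 | 1 | 0
  35 | 0010100 | 0 | 0
  36 | 0101000 | 0 | 1
  37 | 1010001 | 1 | 1
  38 | 0100011 | 0 | 0
  39 | 1000110 | 1 | 1
  40 | 0001101 | 0 | 1
  41 | 0011011 | 0 | 1
  42 | 0110111 | 0 | 0
  43 | 1101110 | 1 | 0
  44 | 1011100 | 1 | 0
  45 | 0111000 | 0 | 1
  46 | 1110001 | 1 | 1
  47 | 1100011 | 1 | 1
  48 | 1000111 | 1 | 1
  49 | 0001111 | 0 | 1
  50 | 0011111 | 0 | 1
  51 | 0111111 | 0 | 1
  52 | 1111111 | 1 | 0
  53 | 1111110 | 1 | 0
  54 | 1111100 | 1 | 0
  55 | 1111000 | 1 | 0
  56 | 1110000 | 1 | 1
  57 | 1100001 | 1 | 1
  58 | 1000011 | 1 | 1
  59 | 0000111 | 0 | 0
  60 | 0001110 | 0 | 1
  61 | 0011101 | 0 | 1
  62 | 0111011 | 0 | 1
  63 | 1110111 | 1 | 1
  64 | 1101111 | 1 | 0
  65 | 1011110 | 1 | 0
  66 | 0111100 | 0 | 1
  67 | 1111001 | 1 | 0
  68 | 1110010 | 1 | 1
  69 | 1100101 | 1 | 1
  70 | 1001011 | 1 | 0
  71 | 0010110 | 0 | 0
  72 | 0101100 | 0 | 1
  73 | 1011001 | 1 | 0
  74 | 0110010 | 0 | 0
  75 | 1100100 | 1 | 1
  76 | 1001001 | 1 | 0
  77 | 0010010 | 0 | 0
  78 | 0100100 | 0 | 0
  79 | 1001000 | 1 | 0
  80 | 0010000 | 0 | 0
  81 | 0100000 | 0 | 0
  82 | 1000000 | 1 | 1
  83 | 0000001 | 0 | 0
  84 | 0000010 | 0 | 0
  85 | 0000100 | 0 | 0
  86 | 0001000 | 0 | 1
  87 | 0010001 | 0 | 0
  88 | 0100010 | 0 | 0
  89 | 1000100 | 1 | 1
  90 | 0001001 | 0 | 1
  91 | 0010011 | 0 | 0
  92 | 0100110 | 0 | 0
  93 | 1001100 | 1 | 0
  94 | 0011000 | 0 | 1
  95 | 0110001 | 0 | 0
  96 | 1100010 | 1 | 1
  97 | 1000101 | 1 | 1
  98 | 0001011 | 0 | 1
  99 | 0010111 | 0 | 0
 100 | 0101110 | 0 | 1
 101 | 1011101 | 1 | 0
 102 | 0111010 | 0 | 1
 103 | 1110101 | 1 | 1
 104 | 1101011 | 1 | 0
 105 | 1010110 | 1 | 1
 106 | 0101101 | 0 | 1
 107 | 1011011 | 1 | 0
 108 | 0110110 | 0 | 0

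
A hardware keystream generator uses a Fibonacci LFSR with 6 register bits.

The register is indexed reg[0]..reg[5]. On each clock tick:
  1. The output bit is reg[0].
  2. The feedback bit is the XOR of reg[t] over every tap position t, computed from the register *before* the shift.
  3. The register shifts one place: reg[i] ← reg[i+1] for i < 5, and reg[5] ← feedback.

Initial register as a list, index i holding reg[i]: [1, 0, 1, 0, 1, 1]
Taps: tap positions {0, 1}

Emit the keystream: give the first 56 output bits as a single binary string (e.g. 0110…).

10101111110000010000110001010011110100011100100101101110

step | reg (before) | out | fb
   0 | 101011 | 1 | 1
   1 | 010111 | 0 | 1
   2 | 101111 | 1 | 1
   3 | 011111 | 0 | 1
   4 | 111111 | 1 | 0
   5 | 111110 | 1 | 0
   6 | 111100 | 1 | 0
   7 | 111000 | 1 | 0
   8 | 110000 | 1 | 0
   9 | 100000 | 1 | 1
  10 | 000001 | 0 | 0
  11 | 000010 | 0 | 0
  12 | 000100 | 0 | 0
  13 | 001000 | 0 | 0
  14 | 010000 | 0 | 1
  15 | 100001 | 1 | 1
  16 | 000011 | 0 | 0
  17 | 000110 | 0 | 0
  18 | 001100 | 0 | 0
  19 | 011000 | 0 | 1
  20 | 110001 | 1 | 0
  21 | 100010 | 1 | 1
  22 | 000101 | 0 | 0
  23 | 001010 | 0 | 0
  24 | 010100 | 0 | 1
  25 | 101001 | 1 | 1
  26 | 010011 | 0 | 1
  27 | 100111 | 1 | 1
  28 | 001111 | 0 | 0
  29 | 011110 | 0 | 1
  30 | 111101 | 1 | 0
  31 | 111010 | 1 | 0
  32 | 110100 | 1 | 0
  33 | 101000 | 1 | 1
  34 | 010001 | 0 | 1
  35 | 100011 | 1 | 1
  36 | 000111 | 0 | 0
  37 | 001110 | 0 | 0
  38 | 011100 | 0 | 1
  39 | 111001 | 1 | 0
  40 | 110010 | 1 | 0
  41 | 100100 | 1 | 1
  42 | 001001 | 0 | 0
  43 | 010010 | 0 | 1
  44 | 100101 | 1 | 1
  45 | 001011 | 0 | 0
  46 | 010110 | 0 | 1
  47 | 101101 | 1 | 1
  48 | 011011 | 0 | 1
  49 | 110111 | 1 | 0
  50 | 101110 | 1 | 1
  51 | 011101 | 0 | 1
  52 | 111011 | 1 | 0
  53 | 110110 | 1 | 0
  54 | 101100 | 1 | 1
  55 | 011001 | 0 | 1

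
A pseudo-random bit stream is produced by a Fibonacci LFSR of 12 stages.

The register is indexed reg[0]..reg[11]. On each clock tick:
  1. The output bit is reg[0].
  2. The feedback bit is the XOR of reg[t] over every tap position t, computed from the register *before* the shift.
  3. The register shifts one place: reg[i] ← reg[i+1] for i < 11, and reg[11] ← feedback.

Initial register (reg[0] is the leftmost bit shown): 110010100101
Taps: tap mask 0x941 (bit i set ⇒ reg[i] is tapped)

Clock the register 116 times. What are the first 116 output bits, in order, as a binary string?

tick  register→output (feedback)
  0  110010100101→1 (1)
  1  100101001011→1 (1)
  2  001010010111→0 (1)
  3  010100101111→0 (1)
  4  101001011111→1 (1)
  5  010010111111→0 (1)
  6  100101111111→1 (0)
  7  001011111110→0 (0)
  8  010111111100→0 (0)
  9  101111111000→1 (1)
 10  011111110001→0 (0)
 11  111111100010→1 (0)
 12  111111000100→1 (1)
 13  111110001001→1 (1)
 14  111100010011→1 (0)
 15  111000100110→1 (0)
 16  110001001100→1 (0)
 17  100010011000→1 (0)
 18  000100110000→0 (1)
 19  001001100001→0 (0)
 20  010011000010→0 (0)
 21  100110000100→1 (1)
 22  001100001001→0 (0)
 23  011000010010→0 (0)
 24  110000100100→1 (0)
 25  100001001000→1 (0)
 26  000010010000→0 (0)
 27  000100100000→0 (1)
 28  001001000001→0 (1)
 29  010010000011→0 (1)
 30  100100000111→1 (0)
 31  001000001110→0 (1)
 32  010000011101→0 (0)
 33  100000111010→1 (1)
 34  000001110101→0 (0)
 35  000011101010→0 (0)
 36  000111010100→0 (0)
 37  001110101000→0 (0)
 38  011101010000→0 (0)
 39  111010100000→1 (0)
 40  110101000000→1 (1)
 41  101010000001→1 (0)
 42  010100000010→0 (0)
 43  101000000100→1 (1)
 44  010000001001→0 (0)
 45  100000010010→1 (1)
 46  000000100101→0 (0)
 47  000001001010→0 (1)
 48  000010010101→0 (1)
 49  000100101011→0 (1)
 50  001001010111→0 (1)
 51  010010101111→0 (1)
 52  100101011111→1 (1)
 53  001010111111→0 (1)
 54  010101111111→0 (1)
 55  101011111111→1 (0)
 56  010111111110→0 (0)
 57  101111111100→1 (1)
 58  011111111001→0 (1)
 59  111111110011→1 (1)
 60  111111100111→1 (1)
 61  111111001111→1 (1)
 62  111110011111→1 (1)
 63  111100111111→1 (0)
 64  111001111110→1 (1)
 65  110011111101→1 (0)
 66  100111111010→1 (1)
 67  001111110101→0 (0)
 68  011111101010→0 (0)
 69  111111010100→1 (1)
 70  111110101001→1 (0)
 71  111101010010→1 (1)
 72  111010100101→1 (1)
 73  110101001011→1 (1)
 74  101010010111→1 (0)
 75  010100101110→0 (0)
 76  101001011100→1 (0)
 77  010010111000→0 (0)
 78  100101110000→1 (0)
 79  001011100000→0 (1)
 80  010111000001→0 (1)
 81  101110000011→1 (0)
 82  011100000110→0 (0)
 83  111000001100→1 (0)
 84  110000011000→1 (0)
 85  100000110000→1 (0)
 86  000001100000→0 (1)
 87  000011000001→0 (1)
 88  000110000011→0 (1)
 89  001100000111→0 (1)
 90  011000001111→0 (0)
 91  110000011110→1 (0)
 92  100000111100→1 (1)
 93  000001111001→0 (1)
 94  000011110011→0 (0)
 95  000111100110→0 (1)
 96  001111001101→0 (0)
 97  011110011010→0 (1)
 98  111100110101→1 (1)
 99  111001101011→1 (0)
100  110011010110→1 (1)
101  100110101101→1 (0)
102  001101011010→0 (1)
103  011010110101→0 (0)
104  110101101010→1 (1)
105  101011010101→1 (0)
106  010110101010→0 (0)
107  101101010100→1 (1)
108  011010101001→0 (1)
109  110101010011→1 (0)
110  101010100110→1 (0)
111  010101001100→0 (1)
112  101010011001→1 (1)
113  010100110011→0 (0)
114  101001100110→1 (0)
115  010011001100→0 (1)

11001010010111111100010011000010010000011101010000001001010111111110011111101010010111000001100000111100110101101010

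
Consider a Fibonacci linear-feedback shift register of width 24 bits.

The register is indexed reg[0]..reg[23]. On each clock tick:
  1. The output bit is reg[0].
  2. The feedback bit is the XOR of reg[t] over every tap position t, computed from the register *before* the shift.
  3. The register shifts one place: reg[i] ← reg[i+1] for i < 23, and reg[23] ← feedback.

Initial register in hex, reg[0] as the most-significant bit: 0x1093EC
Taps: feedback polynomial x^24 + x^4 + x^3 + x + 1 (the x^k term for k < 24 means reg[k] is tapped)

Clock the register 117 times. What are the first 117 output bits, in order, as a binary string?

tick  register→output (feedback)
  0  000100001001001111101100→0 (1)
  1  001000010010011111011001→0 (0)
  2  010000100100111110110010→0 (1)
  3  100001001001111101100101→1 (1)
  4  000010010011111011001011→0 (1)
  5  000100100111110110010111→0 (1)
  6  001001001111101100101111→0 (0)
  7  010010011111011001011110→0 (0)
  8  100100111110110010111100→1 (0)
  9  001001111101100101111000→0 (0)
 10  010011111011001011110000→0 (0)
 11  100111110110010111100000→1 (1)
 12  001111101100101111000001→0 (0)
 13  011111011001011110000010→0 (1)
 14  111110110010111100000101→1 (0)
 15  111101100101111000001010→1 (1)
 16  111011001011110000010101→1 (1)
 17  110110010111100000101011→1 (0)
 18  101100101111000001010110→1 (0)
 19  011001011110000010101100→0 (1)
 20  110010111100000101011001→1 (1)
 21  100101111000001010110011→1 (0)
 22  001011110000010101100110→0 (1)
 23  010111100000101011001101→0 (1)
 24  101111000001010110011011→1 (1)
 25  011110000010101100110111→0 (1)
 26  111100000101011001101111→1 (1)
 27  111000001010110011011111→1 (0)
 28  110000010101100110111110→1 (0)
 29  100000101011001101111100→1 (1)
 30  000001010110011011111001→0 (0)
 31  000010101100110111110010→0 (1)
 32  000101011001101111100101→0 (1)
 33  001010110011011111001011→0 (1)
 34  010101100110111110010111→0 (0)
 35  101011001101111100101110→1 (0)
 36  010110011011111001011100→0 (1)
 37  101100110111110010111001→1 (0)
 38  011001101111100101110010→0 (1)
 39  110011011111001011100101→1 (1)
 40  100110111110010111001011→1 (1)
 41  001101111100101110010111→0 (1)
 42  011011111001011100101111→0 (0)
 43  110111110010111001011110→1 (0)
 44  101111100101110010111100→1 (1)
 45  011111001011100101111001→0 (1)
 46  111110010111001011110011→1 (0)
 47  111100101110010111100110→1 (1)
 48  111001011100101111001101→1 (0)
 49  110010111001011110011010→1 (1)
 50  100101110010111100110101→1 (0)
 51  001011100101111001101010→0 (1)
 52  010111001011110011010101→0 (1)
 53  101110010111100110101011→1 (1)
 54  011100101111001101010111→0 (0)
 55  111001011110011010101110→1 (0)
 56  110010111100110101011100→1 (1)
 57  100101111001101010111001→1 (0)
 58  001011110011010101110010→0 (1)
 59  010111100110101011100101→0 (1)
 60  101111001101010111001011→1 (1)
 61  011110011010101110010111→0 (1)
 62  111100110101011100101111→1 (1)
 63  111001101010111001011111→1 (0)
 64  110011010101110010111110→1 (1)
 65  100110101011100101111101→1 (1)
 66  001101010111001011111011→0 (1)
 67  011010101110010111110111→0 (0)
 68  110101011100101111101110→1 (1)
 69  101010111001011111011101→1 (0)
 70  010101110010111110111010→0 (0)
 71  101011100101111101110100→1 (0)
 72  010111001011111011101000→0 (1)
 73  101110010111110111010001→1 (1)
 74  011100101111101110100011→0 (0)
 75  111001011111011101000110→1 (0)
 76  110010111110111010001100→1 (1)
 77  100101111101110100011001→1 (0)
 78  001011111011101000110010→0 (1)
 79  010111110111010001100101→0 (1)
 80  101111101110100011001011→1 (1)
 81  011111011101000110010111→0 (1)
 82  111110111010001100101111→1 (0)
 83  111101110100011001011110→1 (1)
 84  111011101000110010111101→1 (1)
 85  110111010001100101111011→1 (0)
 86  101110100011001011110110→1 (1)
 87  011101000110010111101101→0 (0)
 88  111010001100101111011010→1 (1)
 89  110100011001011110110101→1 (1)
 90  101000110010111101101011→1 (1)
 91  010001100101111011010111→0 (1)
 92  100011001011110110101111→1 (0)
 93  000110010111101101011110→0 (0)
 94  001100101111011010111100→0 (1)
 95  011001011110110101111001→0 (1)
 96  110010111101101011110011→1 (1)
 97  100101111011010111100111→1 (0)
 98  001011110110101111001110→0 (1)
 99  010111101101011110011101→0 (1)
100  101111011010111100111011→1 (1)
101  011110110101111001110111→0 (1)
102  111101101011110011101111→1 (1)
103  111011010111100111011111→1 (1)
104  110110101111001110111111→1 (0)
105  101101011110011101111110→1 (0)
106  011010111100111011111100→0 (0)
107  110101111001110111111000→1 (1)
108  101011110011101111110001→1 (0)
109  010111100111011111100010→0 (1)
110  101111001110111111000101→1 (1)
111  011110011101111110001011→0 (1)
112  111100111011111100010111→1 (1)
113  111001110111111000101111→1 (0)
114  110011101111110001011110→1 (1)
115  100111011111100010111101→1 (1)
116  001110111111000101111011→0 (0)

000100001001001111101100101111000001010110011011111001011100101111001101010111001011111011101000110010111101101011110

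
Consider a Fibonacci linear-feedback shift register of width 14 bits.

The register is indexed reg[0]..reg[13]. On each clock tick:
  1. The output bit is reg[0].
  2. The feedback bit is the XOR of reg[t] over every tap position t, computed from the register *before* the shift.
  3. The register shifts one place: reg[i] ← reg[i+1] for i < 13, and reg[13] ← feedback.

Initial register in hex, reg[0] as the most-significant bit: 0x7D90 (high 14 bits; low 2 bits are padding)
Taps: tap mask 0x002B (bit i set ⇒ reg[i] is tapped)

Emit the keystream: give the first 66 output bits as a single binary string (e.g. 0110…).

011111011001001101100001000010100010100000101000111100001000001000

step | reg (before) | out | fb
   0 | 01111101100100 | 0 | 1
   1 | 11111011001001 | 1 | 1
   2 | 11110110010011 | 1 | 0
   3 | 11101100100110 | 1 | 1
   4 | 11011001001101 | 1 | 1
   5 | 10110010011011 | 1 | 0
   6 | 01100100110110 | 0 | 0
   7 | 11001001101100 | 1 | 0
   8 | 10010011011000 | 1 | 0
   9 | 00100110110000 | 0 | 1
  10 | 01001101100001 | 0 | 0
  11 | 10011011000010 | 1 | 0
  12 | 00110110000100 | 0 | 0
  13 | 01101100001000 | 0 | 0
  14 | 11011000010000 | 1 | 1
  15 | 10110000100001 | 1 | 0
  16 | 01100001000010 | 0 | 1
  17 | 11000010000101 | 1 | 0
  18 | 10000100001010 | 1 | 0
  19 | 00001000010100 | 0 | 0
  20 | 00010000101000 | 0 | 1
  21 | 00100001010001 | 0 | 0
  22 | 01000010100010 | 0 | 1
  23 | 10000101000101 | 1 | 0
  24 | 00001010001010 | 0 | 0
  25 | 00010100010100 | 0 | 0
  26 | 00101000101000 | 0 | 0
  27 | 01010001010000 | 0 | 0
  28 | 10100010100000 | 1 | 1
  29 | 01000101000001 | 0 | 0
  30 | 10001010000010 | 1 | 1
  31 | 00010100000101 | 0 | 0
  32 | 00101000001010 | 0 | 0
  33 | 01010000010100 | 0 | 0
  34 | 10100000101000 | 1 | 1
  35 | 01000001010001 | 0 | 1
  36 | 10000010100011 | 1 | 1
  37 | 00000101000111 | 0 | 1
  38 | 00001010001111 | 0 | 0
  39 | 00010100011110 | 0 | 0
  40 | 00101000111100 | 0 | 0
  41 | 01010001111000 | 0 | 0
  42 | 10100011110000 | 1 | 1
  43 | 01000111100001 | 0 | 0
  44 | 10001111000010 | 1 | 0
  45 | 00011110000100 | 0 | 0
  46 | 00111100001000 | 0 | 0
  47 | 01111000010000 | 0 | 0
  48 | 11110000100000 | 1 | 1
  49 | 11100001000001 | 1 | 0
  50 | 11000010000010 | 1 | 0
  51 | 10000100000100 | 1 | 0
  52 | 00001000001000 | 0 | 0
  53 | 00010000010000 | 0 | 1
  54 | 00100000100001 | 0 | 0
  55 | 01000001000010 | 0 | 1
  56 | 10000010000101 | 1 | 1
  57 | 00000100001011 | 0 | 1
  58 | 00001000010111 | 0 | 0
  59 | 00010000101110 | 0 | 1
  60 | 00100001011101 | 0 | 0
  61 | 01000010111010 | 0 | 1
  62 | 10000101110101 | 1 | 0
  63 | 00001011101010 | 0 | 0
  64 | 00010111010100 | 0 | 0
  65 | 00101110101000 | 0 | 1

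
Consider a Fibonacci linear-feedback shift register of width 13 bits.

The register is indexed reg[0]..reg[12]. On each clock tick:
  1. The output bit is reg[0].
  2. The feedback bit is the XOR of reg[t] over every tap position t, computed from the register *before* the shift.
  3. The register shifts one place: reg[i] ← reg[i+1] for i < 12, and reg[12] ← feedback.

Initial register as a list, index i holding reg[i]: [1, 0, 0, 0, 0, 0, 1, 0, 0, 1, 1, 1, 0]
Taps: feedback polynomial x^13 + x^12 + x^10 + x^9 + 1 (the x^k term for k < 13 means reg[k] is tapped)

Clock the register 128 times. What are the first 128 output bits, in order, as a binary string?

k : reg_k → out_k, fb_k
0: 1000001001110 → 1, fb=1
1: 0000010011101 → 0, fb=1
2: 0000100111011 → 0, fb=0
3: 0001001110110 → 0, fb=1
4: 0010011101101 → 0, fb=1
5: 0100111011011 → 0, fb=0
6: 1001110110110 → 1, fb=0
7: 0011101101100 → 0, fb=0
8: 0111011011000 → 0, fb=1
9: 1110110110001 → 1, fb=0
10: 1101101100010 → 1, fb=1
11: 1011011000101 → 1, fb=1
12: 0110110001011 → 0, fb=0
13: 1101100010110 → 1, fb=0
14: 1011000101100 → 1, fb=1
15: 0110001011001 → 0, fb=0
16: 1100010110010 → 1, fb=1
17: 1000101100101 → 1, fb=1
18: 0001011001011 → 0, fb=0
19: 0010110010110 → 0, fb=1
20: 0101100101101 → 0, fb=1
21: 1011001011011 → 1, fb=1
22: 0110010110111 → 0, fb=0
23: 1100101101110 → 1, fb=1
24: 1001011011101 → 1, fb=0
25: 0010110111010 → 0, fb=1
26: 0101101110101 → 0, fb=0
27: 1011011101010 → 1, fb=0
28: 0110111010100 → 0, fb=1
29: 1101110101001 → 1, fb=1
30: 1011101010011 → 1, fb=0
31: 0111010100110 → 0, fb=1
32: 1110101001101 → 1, fb=0
33: 1101010011010 → 1, fb=0
34: 1010100110100 → 1, fb=0
35: 0101001101000 → 0, fb=1
36: 1010011010001 → 1, fb=0
37: 0100110100010 → 0, fb=0
38: 1001101000100 → 1, fb=0
39: 0011010001000 → 0, fb=1
40: 0110100010001 → 0, fb=1
41: 1101000100011 → 1, fb=0
42: 1010001000110 → 1, fb=0
43: 0100010001100 → 0, fb=0
44: 1000100011000 → 1, fb=0
45: 0001000110000 → 0, fb=0
46: 0010001100000 → 0, fb=0
47: 0100011000000 → 0, fb=0
48: 1000110000000 → 1, fb=1
49: 0001100000001 → 0, fb=1
50: 0011000000011 → 0, fb=1
51: 0110000000111 → 0, fb=0
52: 1100000001110 → 1, fb=1
53: 1000000011101 → 1, fb=0
54: 0000000111010 → 0, fb=1
55: 0000001110101 → 0, fb=0
56: 0000011101010 → 0, fb=1
57: 0000111010101 → 0, fb=0
58: 0001110101010 → 0, fb=1
59: 0011101010101 → 0, fb=0
60: 0111010101010 → 0, fb=1
61: 1110101010101 → 1, fb=1
62: 1101010101011 → 1, fb=1
63: 1010101010111 → 1, fb=1
64: 0101010101111 → 0, fb=1
65: 1010101011111 → 1, fb=0
66: 0101010111110 → 0, fb=0
67: 1010101111100 → 1, fb=1
68: 0101011111001 → 0, fb=0
69: 1010111110010 → 1, fb=1
70: 0101111100101 → 0, fb=0
71: 1011111001010 → 1, fb=0
72: 0111110010100 → 0, fb=1
73: 1111100101001 → 1, fb=1
74: 1111001010011 → 1, fb=0
75: 1110010100110 → 1, fb=0
76: 1100101001100 → 1, fb=1
77: 1001010011001 → 1, fb=1
78: 0010100110011 → 0, fb=1
79: 0101001100111 → 0, fb=0
80: 1010011001110 → 1, fb=1
81: 0100110011101 → 0, fb=1
82: 1001100111011 → 1, fb=1
83: 0011001110111 → 0, fb=0
84: 0110011101110 → 0, fb=0
85: 1100111011100 → 1, fb=1
86: 1001110111001 → 1, fb=1
87: 0011101110011 → 0, fb=1
88: 0111011100111 → 0, fb=0
89: 1110111001110 → 1, fb=1
90: 1101110011101 → 1, fb=0
91: 1011100111010 → 1, fb=0
92: 0111001110100 → 0, fb=1
93: 1110011101001 → 1, fb=1
94: 1100111010011 → 1, fb=0
95: 1001110100110 → 1, fb=0
96: 0011101001100 → 0, fb=0
97: 0111010011000 → 0, fb=1
98: 1110100110001 → 1, fb=0
99: 1101001100010 → 1, fb=1
100: 1010011000101 → 1, fb=1
101: 0100110001011 → 0, fb=0
102: 1001100010110 → 1, fb=0
103: 0011000101100 → 0, fb=0
104: 0110001011000 → 0, fb=1
105: 1100010110001 → 1, fb=0
106: 1000101100010 → 1, fb=1
107: 0001011000101 → 0, fb=0
108: 0010110001010 → 0, fb=1
109: 0101100010101 → 0, fb=0
110: 1011000101010 → 1, fb=0
111: 0110001010100 → 0, fb=1
112: 1100010101001 → 1, fb=1
113: 1000101010011 → 1, fb=0
114: 0001010100110 → 0, fb=1
115: 0010101001101 → 0, fb=1
116: 0101010011011 → 0, fb=0
117: 1010100110110 → 1, fb=0
118: 0101001101100 → 0, fb=0
119: 1010011011000 → 1, fb=0
120: 0100110110000 → 0, fb=0
121: 1001101100000 → 1, fb=1
122: 0011011000001 → 0, fb=1
123: 0110110000011 → 0, fb=1
124: 1101100000111 → 1, fb=1
125: 1011000001111 → 1, fb=0
126: 0110000011110 → 0, fb=0
127: 1100000111100 → 1, fb=1

10000010011101101100010110010110111010100110100010001100000001110101010101111100101001100111011100111010011000101100010101001101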